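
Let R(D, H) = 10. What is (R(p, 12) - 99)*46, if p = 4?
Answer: -4094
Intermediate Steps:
(R(p, 12) - 99)*46 = (10 - 99)*46 = -89*46 = -4094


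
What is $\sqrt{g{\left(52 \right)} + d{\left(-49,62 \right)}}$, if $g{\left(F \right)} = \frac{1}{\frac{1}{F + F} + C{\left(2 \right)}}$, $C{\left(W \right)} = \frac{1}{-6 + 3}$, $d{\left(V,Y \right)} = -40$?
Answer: $\frac{16 i \sqrt{1717}}{101} \approx 6.5642 i$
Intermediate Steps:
$C{\left(W \right)} = - \frac{1}{3}$ ($C{\left(W \right)} = \frac{1}{-3} = - \frac{1}{3}$)
$g{\left(F \right)} = \frac{1}{- \frac{1}{3} + \frac{1}{2 F}}$ ($g{\left(F \right)} = \frac{1}{\frac{1}{F + F} - \frac{1}{3}} = \frac{1}{\frac{1}{2 F} - \frac{1}{3}} = \frac{1}{- \frac{1}{3} + \frac{1}{2 F}}$)
$\sqrt{g{\left(52 \right)} + d{\left(-49,62 \right)}} = \sqrt{6 \cdot 52 \frac{1}{3 - 104} - 40} = \sqrt{6 \cdot 52 \frac{1}{-101} - 40} = \sqrt{6 \cdot 52 \left(- \frac{1}{101}\right) - 40} = \sqrt{- \frac{312}{101} - 40} = \sqrt{- \frac{4352}{101}} = \frac{16 i \sqrt{1717}}{101}$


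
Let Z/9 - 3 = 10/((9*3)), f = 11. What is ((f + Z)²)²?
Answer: 236421376/81 ≈ 2.9188e+6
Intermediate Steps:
Z = 91/3 (Z = 27 + 9*(10/((9*3))) = 27 + 9*(10/27) = 27 + 10/3 = 91/3 ≈ 30.333)
((f + Z)²)² = ((11 + 91/3)²)² = ((124/3)²)² = (15376/9)² = 236421376/81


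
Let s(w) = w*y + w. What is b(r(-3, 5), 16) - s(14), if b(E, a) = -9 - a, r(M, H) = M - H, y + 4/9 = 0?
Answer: -295/9 ≈ -32.778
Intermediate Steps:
y = -4/9 (y = -4/9 + 0 = -4/9 ≈ -0.44444)
s(w) = 5*w/9 (s(w) = w*(-4/9) + w = -4*w/9 + w = 5*w/9)
b(r(-3, 5), 16) - s(14) = (-9 - 1*16) - 5*14/9 = (-9 - 16) - 1*70/9 = -25 - 70/9 = -295/9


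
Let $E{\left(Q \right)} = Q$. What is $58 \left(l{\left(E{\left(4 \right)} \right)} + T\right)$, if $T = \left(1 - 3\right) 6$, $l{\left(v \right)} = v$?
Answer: $-464$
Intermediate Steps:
$T = -12$ ($T = \left(-2\right) 6 = -12$)
$58 \left(l{\left(E{\left(4 \right)} \right)} + T\right) = 58 \left(4 - 12\right) = 58 \left(-8\right) = -464$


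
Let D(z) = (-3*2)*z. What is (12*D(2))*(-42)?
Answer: 6048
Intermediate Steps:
D(z) = -6*z
(12*D(2))*(-42) = (12*(-6*2))*(-42) = (12*(-12))*(-42) = -144*(-42) = 6048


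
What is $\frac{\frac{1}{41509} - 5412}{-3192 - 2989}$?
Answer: $\frac{224646707}{256567129} \approx 0.87559$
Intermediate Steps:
$\frac{\frac{1}{41509} - 5412}{-3192 - 2989} = \frac{\frac{1}{41509} - 5412}{-6181} = \left(- \frac{224646707}{41509}\right) \left(- \frac{1}{6181}\right) = \frac{224646707}{256567129}$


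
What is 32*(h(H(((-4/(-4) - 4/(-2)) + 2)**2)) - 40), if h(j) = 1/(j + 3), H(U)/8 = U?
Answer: -259808/203 ≈ -1279.8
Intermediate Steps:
H(U) = 8*U
h(j) = 1/(3 + j)
32*(h(H(((-4/(-4) - 4/(-2)) + 2)**2)) - 40) = 32*(1/(3 + 8*((-4/(-4) - 4/(-2)) + 2)**2) - 40) = 32*(1/(3 + 8*((-4*(-1/4) - 4*(-1/2)) + 2)**2) - 40) = 32*(1/(3 + 8*((1 + 2) + 2)**2) - 40) = 32*(1/(3 + 8*(3 + 2)**2) - 40) = 32*(1/(3 + 8*5**2) - 40) = 32*(1/(3 + 8*25) - 40) = 32*(1/(3 + 200) - 40) = 32*(1/203 - 40) = 32*(-8119/203) = -259808/203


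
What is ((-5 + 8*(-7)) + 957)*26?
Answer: 23296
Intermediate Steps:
((-5 + 8*(-7)) + 957)*26 = ((-5 - 56) + 957)*26 = (-61 + 957)*26 = 896*26 = 23296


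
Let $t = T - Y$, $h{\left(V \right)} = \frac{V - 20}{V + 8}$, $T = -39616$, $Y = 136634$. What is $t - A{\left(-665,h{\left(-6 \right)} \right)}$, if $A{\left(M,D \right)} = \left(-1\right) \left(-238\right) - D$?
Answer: $-176501$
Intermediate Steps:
$h{\left(V \right)} = \frac{-20 + V}{8 + V}$
$t = -176250$ ($t = -39616 - 136634 = -176250$)
$A{\left(M,D \right)} = 238 - D$
$t - A{\left(-665,h{\left(-6 \right)} \right)} = -176250 - \left(238 - \frac{-20 - 6}{8 - 6}\right) = -176250 - \left(238 - \frac{1}{2} \left(-26\right)\right) = -176250 - \left(238 - -13\right) = -176250 - \left(238 + 13\right) = -176250 - 251 = -176501$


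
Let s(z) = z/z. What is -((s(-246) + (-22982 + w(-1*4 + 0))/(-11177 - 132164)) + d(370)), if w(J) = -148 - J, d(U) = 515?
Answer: -73987082/143341 ≈ -516.16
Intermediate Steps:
s(z) = 1
-((s(-246) + (-22982 + w(-1*4 + 0))/(-11177 - 132164)) + d(370)) = -((1 + (-22982 + (-148 - (-1*4 + 0)))/(-11177 - 132164)) + 515) = -((1 + (-22982 + (-148 - (-4 + 0)))/(-143341)) + 515) = -((1 + (-22982 + (-148 - 1*(-4)))*(-1/143341)) + 515) = -((1 + (-22982 + (-148 + 4))*(-1/143341)) + 515) = -((1 + (-22982 - 144)*(-1/143341)) + 515) = -((1 - 23126*(-1/143341)) + 515) = -((1 + 23126/143341) + 515) = -(166467/143341 + 515) = -1*73987082/143341 = -73987082/143341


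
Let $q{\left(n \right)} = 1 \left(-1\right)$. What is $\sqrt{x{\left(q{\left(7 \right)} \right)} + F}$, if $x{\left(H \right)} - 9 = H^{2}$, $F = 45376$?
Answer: $\sqrt{45386} \approx 213.04$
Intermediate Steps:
$q{\left(n \right)} = -1$
$x{\left(H \right)} = 9 + H^{2}$
$\sqrt{x{\left(q{\left(7 \right)} \right)} + F} = \sqrt{\left(9 + \left(-1\right)^{2}\right) + 45376} = \sqrt{\left(9 + 1\right) + 45376} = \sqrt{10 + 45376} = \sqrt{45386}$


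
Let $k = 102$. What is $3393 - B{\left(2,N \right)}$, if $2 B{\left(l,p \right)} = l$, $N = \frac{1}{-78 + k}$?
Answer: $3392$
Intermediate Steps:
$N = \frac{1}{24}$ ($N = \frac{1}{-78 + 102} = \frac{1}{24} \approx 0.041667$)
$B{\left(l,p \right)} = \frac{l}{2}$
$3393 - B{\left(2,N \right)} = 3393 - \frac{1}{2} \cdot 2 = 3393 - 1 = 3392$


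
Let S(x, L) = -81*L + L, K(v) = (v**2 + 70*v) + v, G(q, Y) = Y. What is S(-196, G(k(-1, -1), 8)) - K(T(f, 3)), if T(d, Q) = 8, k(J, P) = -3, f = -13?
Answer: -1272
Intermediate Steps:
K(v) = v**2 + 71*v
S(x, L) = -80*L
S(-196, G(k(-1, -1), 8)) - K(T(f, 3)) = -80*8 - 8*(71 + 8) = -640 - 8*79 = -640 - 1*632 = -640 - 632 = -1272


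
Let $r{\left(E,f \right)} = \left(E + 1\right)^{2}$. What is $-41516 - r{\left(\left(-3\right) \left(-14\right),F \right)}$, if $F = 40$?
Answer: $-43365$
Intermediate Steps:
$r{\left(E,f \right)} = \left(1 + E\right)^{2}$
$-41516 - r{\left(\left(-3\right) \left(-14\right),F \right)} = -41516 - \left(1 - -42\right)^{2} = -41516 - \left(1 + 42\right)^{2} = -41516 - 43^{2} = -41516 - 1849 = -43365$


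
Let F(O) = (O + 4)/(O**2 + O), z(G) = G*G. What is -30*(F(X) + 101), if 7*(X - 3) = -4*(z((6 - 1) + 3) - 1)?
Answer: -533135/176 ≈ -3029.2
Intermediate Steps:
z(G) = G**2
X = -33 (X = 3 + (-4*(((6 - 1) + 3)**2 - 1))/7 = 3 + (-4*((5 + 3)**2 - 1))/7 = 3 + (-4*(8**2 - 1))/7 = 3 + (-4*(64 - 1))/7 = 3 + (-4*63)/7 = 3 + (1/7)*(-252) = 3 - 36 = -33)
F(O) = (4 + O)/(O + O**2)
-30*(F(X) + 101) = -30*((4 - 33)/((-33)*(1 - 33)) + 101) = -30*(-1/33*(-29)/(-32) + 101) = -30*(-1/33*(-1/32)*(-29) + 101) = -30*(-29/1056 + 101) = -30*106627/1056 = -533135/176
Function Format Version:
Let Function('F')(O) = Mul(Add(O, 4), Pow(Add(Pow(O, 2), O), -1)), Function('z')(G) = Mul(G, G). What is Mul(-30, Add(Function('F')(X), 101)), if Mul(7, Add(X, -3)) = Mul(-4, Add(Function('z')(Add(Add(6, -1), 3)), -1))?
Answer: Rational(-533135, 176) ≈ -3029.2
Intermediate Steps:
Function('z')(G) = Pow(G, 2)
X = -33 (X = Add(3, Mul(Rational(1, 7), Mul(-4, Add(Pow(Add(Add(6, -1), 3), 2), -1)))) = Add(3, Mul(Rational(1, 7), Mul(-4, Add(Pow(Add(5, 3), 2), -1)))) = Add(3, Mul(Rational(1, 7), Mul(-4, Add(Pow(8, 2), -1)))) = Add(3, Mul(Rational(1, 7), Mul(-4, Add(64, -1)))) = Add(3, Mul(Rational(1, 7), Mul(-4, 63))) = Add(3, Mul(Rational(1, 7), -252)) = Add(3, -36) = -33)
Function('F')(O) = Mul(Pow(Add(O, Pow(O, 2)), -1), Add(4, O)) (Function('F')(O) = Mul(Add(4, O), Pow(Add(O, Pow(O, 2)), -1)) = Mul(Pow(Add(O, Pow(O, 2)), -1), Add(4, O)))
Mul(-30, Add(Function('F')(X), 101)) = Mul(-30, Add(Mul(Pow(-33, -1), Pow(Add(1, -33), -1), Add(4, -33)), 101)) = Mul(-30, Add(Mul(Rational(-1, 33), Pow(-32, -1), -29), 101)) = Mul(-30, Add(Mul(Rational(-1, 33), Rational(-1, 32), -29), 101)) = Mul(-30, Add(Rational(-29, 1056), 101)) = Mul(-30, Rational(106627, 1056)) = Rational(-533135, 176)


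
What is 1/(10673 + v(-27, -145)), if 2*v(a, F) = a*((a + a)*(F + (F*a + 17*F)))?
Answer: 1/962018 ≈ 1.0395e-6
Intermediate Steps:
v(a, F) = a**2*(18*F + F*a) (v(a, F) = (a*((a + a)*(F + (F*a + 17*F))))/2 = (a*((2*a)*(F + (17*F + F*a))))/2 = (a*((2*a)*(18*F + F*a)))/2 = (a*(2*a*(18*F + F*a)))/2 = (2*a**2*(18*F + F*a))/2 = a**2*(18*F + F*a))
1/(10673 + v(-27, -145)) = 1/(10673 - 145*(-27)**2*(18 - 27)) = 1/(10673 - 145*729*(-9)) = 1/(10673 + 951345) = 1/962018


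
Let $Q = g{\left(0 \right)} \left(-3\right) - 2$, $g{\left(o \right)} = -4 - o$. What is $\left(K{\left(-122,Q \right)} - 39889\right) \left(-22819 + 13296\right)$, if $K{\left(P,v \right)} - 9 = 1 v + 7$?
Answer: $379615349$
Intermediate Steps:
$Q = 10$ ($Q = \left(-4 - 0\right) \left(-3\right) - 2 = \left(-4 + 0\right) \left(-3\right) - 2 = \left(-4\right) \left(-3\right) - 2 = 12 - 2 = 10$)
$K{\left(P,v \right)} = 16 + v$ ($K{\left(P,v \right)} = 9 + \left(1 v + 7\right) = 9 + \left(v + 7\right) = 9 + \left(7 + v\right) = 16 + v$)
$\left(K{\left(-122,Q \right)} - 39889\right) \left(-22819 + 13296\right) = \left(\left(16 + 10\right) - 39889\right) \left(-22819 + 13296\right) = \left(26 - 39889\right) \left(-9523\right) = \left(-39863\right) \left(-9523\right) = 379615349$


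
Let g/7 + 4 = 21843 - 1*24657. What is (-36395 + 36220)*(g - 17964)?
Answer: 6595750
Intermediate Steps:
g = -19726 (g = -28 + 7*(21843 - 1*24657) = -28 + 7*(21843 - 24657) = -28 + 7*(-2814) = -28 - 19698 = -19726)
(-36395 + 36220)*(g - 17964) = (-36395 + 36220)*(-19726 - 17964) = -175*(-37690) = 6595750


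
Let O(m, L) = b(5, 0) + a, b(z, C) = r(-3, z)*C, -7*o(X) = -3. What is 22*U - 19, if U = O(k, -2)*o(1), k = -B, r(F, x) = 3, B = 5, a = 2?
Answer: -⅐ ≈ -0.14286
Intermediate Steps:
o(X) = 3/7 (o(X) = -⅐*(-3) = 3/7)
b(z, C) = 3*C
k = -5 (k = -1*5 = -5)
O(m, L) = 2 (O(m, L) = 3*0 + 2 = 0 + 2 = 2)
U = 6/7 (U = 2*(3/7) = 6/7 ≈ 0.85714)
22*U - 19 = 22*(6/7) - 19 = 132/7 - 19 = -⅐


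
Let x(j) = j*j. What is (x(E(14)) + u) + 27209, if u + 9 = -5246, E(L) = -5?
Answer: 21979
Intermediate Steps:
x(j) = j²
u = -5255 (u = -9 - 5246 = -5255)
(x(E(14)) + u) + 27209 = ((-5)² - 5255) + 27209 = (25 - 5255) + 27209 = -5230 + 27209 = 21979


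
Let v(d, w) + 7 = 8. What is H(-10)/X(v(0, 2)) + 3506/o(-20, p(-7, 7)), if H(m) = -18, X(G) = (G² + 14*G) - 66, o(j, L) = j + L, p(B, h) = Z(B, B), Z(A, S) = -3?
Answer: -59464/391 ≈ -152.08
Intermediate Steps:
v(d, w) = 1 (v(d, w) = -7 + 8 = 1)
p(B, h) = -3
o(j, L) = L + j
X(G) = -66 + G² + 14*G
H(-10)/X(v(0, 2)) + 3506/o(-20, p(-7, 7)) = -18/(-66 + 1² + 14*1) + 3506/(-3 - 20) = -18/(-66 + 1 + 14) + 3506/(-23) = -18/(-51) + 3506*(-1/23) = -18*(-1/51) - 3506/23 = 6/17 - 3506/23 = -59464/391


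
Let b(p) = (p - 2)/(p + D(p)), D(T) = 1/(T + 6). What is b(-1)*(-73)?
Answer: -1095/4 ≈ -273.75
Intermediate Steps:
D(T) = 1/(6 + T)
b(p) = (-2 + p)/(p + 1/(6 + p)) (b(p) = (p - 2)/(p + 1/(6 + p)) = (-2 + p)/(p + 1/(6 + p)))
b(-1)*(-73) = ((-2 - 1)*(6 - 1)/(1 - (6 - 1)))*(-73) = (-3*5/(1 - 1*5))*(-73) = (-3*5/(1 - 5))*(-73) = (-3*5/(-4))*(-73) = -1/4*(-3)*5*(-73) = (15/4)*(-73) = -1095/4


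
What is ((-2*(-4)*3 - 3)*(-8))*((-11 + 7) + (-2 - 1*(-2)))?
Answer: 672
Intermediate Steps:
((-2*(-4)*3 - 3)*(-8))*((-11 + 7) + (-2 - 1*(-2))) = ((8*3 - 3)*(-8))*(-4 + (-2 + 2)) = ((24 - 3)*(-8))*(-4 + 0) = (21*(-8))*(-4) = -168*(-4) = 672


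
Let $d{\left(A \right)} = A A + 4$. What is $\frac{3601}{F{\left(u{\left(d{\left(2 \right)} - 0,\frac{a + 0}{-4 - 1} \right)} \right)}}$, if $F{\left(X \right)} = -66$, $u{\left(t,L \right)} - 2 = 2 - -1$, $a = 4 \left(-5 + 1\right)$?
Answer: $- \frac{3601}{66} \approx -54.561$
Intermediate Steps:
$a = -16$ ($a = 4 \left(-4\right) = -16$)
$d{\left(A \right)} = 4 + A^{2}$ ($d{\left(A \right)} = A^{2} + 4 = 4 + A^{2}$)
$u{\left(t,L \right)} = 5$ ($u{\left(t,L \right)} = 2 + \left(2 - -1\right) = 2 + \left(2 + 1\right) = 2 + 3 = 5$)
$\frac{3601}{F{\left(u{\left(d{\left(2 \right)} - 0,\frac{a + 0}{-4 - 1} \right)} \right)}} = \frac{3601}{-66} = 3601 \left(- \frac{1}{66}\right) = - \frac{3601}{66}$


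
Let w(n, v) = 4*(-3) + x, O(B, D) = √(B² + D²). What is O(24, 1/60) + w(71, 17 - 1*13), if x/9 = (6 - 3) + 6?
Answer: 69 + √2073601/60 ≈ 93.000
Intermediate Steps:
x = 81 (x = 9*((6 - 3) + 6) = 9*(3 + 6) = 9*9 = 81)
w(n, v) = 69 (w(n, v) = 4*(-3) + 81 = -12 + 81 = 69)
O(24, 1/60) + w(71, 17 - 1*13) = √(24² + (1/60)²) + 69 = √(576 + (1/60)²) + 69 = √(576 + 1/3600) + 69 = √(2073601/3600) + 69 = √2073601/60 + 69 = 69 + √2073601/60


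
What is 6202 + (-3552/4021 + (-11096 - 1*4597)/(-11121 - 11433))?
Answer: 187480033271/30229878 ≈ 6201.8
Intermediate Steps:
6202 + (-3552/4021 + (-11096 - 1*4597)/(-11121 - 11433)) = 6202 + (-3552*1/4021 + (-11096 - 4597)/(-22554)) = 6202 + (-3552/4021 - 15693*(-1/22554)) = 6202 + (-3552/4021 + 5231/7518) = 6202 - 5670085/30229878 = 187480033271/30229878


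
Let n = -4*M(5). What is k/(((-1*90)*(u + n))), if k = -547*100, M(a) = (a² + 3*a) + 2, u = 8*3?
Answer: -2735/648 ≈ -4.2207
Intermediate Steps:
u = 24
M(a) = 2 + a² + 3*a
k = -54700
n = -168 (n = -4*(2 + 5² + 3*5) = -4*(2 + 25 + 15) = -4*42 = -168)
k/(((-1*90)*(u + n))) = -54700*(-1/(90*(24 - 168))) = -54700/((-90*(-144))) = -54700/12960 = -54700*1/12960 = -2735/648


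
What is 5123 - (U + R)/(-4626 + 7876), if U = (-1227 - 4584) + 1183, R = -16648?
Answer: 8335513/1625 ≈ 5129.5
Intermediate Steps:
U = -4628 (U = -5811 + 1183 = -4628)
5123 - (U + R)/(-4626 + 7876) = 5123 - (-4628 - 16648)/(-4626 + 7876) = 5123 - (-21276)/3250 = 5123 - 1*(-10638/1625) = 5123 + 10638/1625 = 8335513/1625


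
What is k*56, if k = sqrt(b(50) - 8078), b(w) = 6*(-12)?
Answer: 280*I*sqrt(326) ≈ 5055.5*I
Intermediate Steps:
b(w) = -72
k = 5*I*sqrt(326) (k = sqrt(-72 - 8078) = sqrt(-8150) = 5*I*sqrt(326) ≈ 90.277*I)
k*56 = (5*I*sqrt(326))*56 = 280*I*sqrt(326)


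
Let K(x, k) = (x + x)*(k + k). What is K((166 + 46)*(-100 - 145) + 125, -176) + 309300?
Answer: 36787060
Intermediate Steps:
K(x, k) = 4*k*x (K(x, k) = (2*x)*(2*k) = 4*k*x)
K((166 + 46)*(-100 - 145) + 125, -176) + 309300 = 4*(-176)*((166 + 46)*(-100 - 145) + 125) + 309300 = 4*(-176)*(212*(-245) + 125) + 309300 = 4*(-176)*(-51940 + 125) + 309300 = 4*(-176)*(-51815) + 309300 = 36477760 + 309300 = 36787060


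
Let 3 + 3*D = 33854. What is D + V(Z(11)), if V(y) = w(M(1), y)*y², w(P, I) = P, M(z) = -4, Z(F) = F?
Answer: 32399/3 ≈ 10800.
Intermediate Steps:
D = 33851/3 (D = -1 + (⅓)*33854 = -1 + 33854/3 = 33851/3 ≈ 11284.)
V(y) = -4*y²
D + V(Z(11)) = 33851/3 - 4*11² = 33851/3 - 4*121 = 33851/3 - 484 = 32399/3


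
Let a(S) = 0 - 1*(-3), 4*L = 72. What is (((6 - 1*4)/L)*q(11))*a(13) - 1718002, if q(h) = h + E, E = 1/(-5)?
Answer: -8589992/5 ≈ -1.7180e+6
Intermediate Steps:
L = 18 (L = (1/4)*72 = 18)
a(S) = 3 (a(S) = 0 + 3 = 3)
E = -1/5 ≈ -0.20000
q(h) = -1/5 + h (q(h) = h - 1/5 = -1/5 + h)
(((6 - 1*4)/L)*q(11))*a(13) - 1718002 = (((6 - 1*4)/18)*(-1/5 + 11))*3 - 1718002 = (((6 - 4)*(1/18))*(54/5))*3 - 1718002 = ((2*(1/18))*(54/5))*3 - 1718002 = ((1/9)*(54/5))*3 - 1718002 = (6/5)*3 - 1718002 = 18/5 - 1718002 = -8589992/5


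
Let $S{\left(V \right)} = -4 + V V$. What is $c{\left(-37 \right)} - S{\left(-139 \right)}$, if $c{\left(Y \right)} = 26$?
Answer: $-19291$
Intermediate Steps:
$S{\left(V \right)} = -4 + V^{2}$
$c{\left(-37 \right)} - S{\left(-139 \right)} = 26 - \left(-4 + \left(-139\right)^{2}\right) = 26 - \left(-4 + 19321\right) = 26 - 19317 = -19291$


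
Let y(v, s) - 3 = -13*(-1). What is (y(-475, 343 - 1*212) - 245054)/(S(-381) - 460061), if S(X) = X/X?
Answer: 122519/230030 ≈ 0.53262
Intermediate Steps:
y(v, s) = 16 (y(v, s) = 3 - 13*(-1) = 3 + 13 = 16)
S(X) = 1
(y(-475, 343 - 1*212) - 245054)/(S(-381) - 460061) = (16 - 245054)/(1 - 460061) = -245038/(-460060) = -245038*(-1/460060) = 122519/230030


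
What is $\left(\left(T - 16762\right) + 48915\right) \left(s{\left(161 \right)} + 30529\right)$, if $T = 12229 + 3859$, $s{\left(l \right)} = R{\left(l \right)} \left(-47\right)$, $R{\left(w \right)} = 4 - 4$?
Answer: $1472749489$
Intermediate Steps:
$R{\left(w \right)} = 0$
$s{\left(l \right)} = 0$ ($s{\left(l \right)} = 0 \left(-47\right) = 0$)
$T = 16088$
$\left(\left(T - 16762\right) + 48915\right) \left(s{\left(161 \right)} + 30529\right) = \left(\left(16088 - 16762\right) + 48915\right) \left(0 + 30529\right) = \left(\left(16088 - 16762\right) + 48915\right) 30529 = \left(-674 + 48915\right) 30529 = 48241 \cdot 30529 = 1472749489$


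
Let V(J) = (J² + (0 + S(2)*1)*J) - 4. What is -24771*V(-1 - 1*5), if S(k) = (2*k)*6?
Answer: 2774352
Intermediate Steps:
S(k) = 12*k
V(J) = -4 + J² + 24*J (V(J) = (J² + (0 + (12*2)*1)*J) - 4 = (J² + (0 + 24*1)*J) - 4 = (J² + (0 + 24)*J) - 4 = (J² + 24*J) - 4 = -4 + J² + 24*J)
-24771*V(-1 - 1*5) = -24771*(-4 + (-1 - 1*5)² + 24*(-1 - 1*5)) = -24771*(-4 + (-1 - 5)² + 24*(-1 - 5)) = -24771*(-4 + (-6)² + 24*(-6)) = -24771*(-4 + 36 - 144) = -24771*(-112) = 2774352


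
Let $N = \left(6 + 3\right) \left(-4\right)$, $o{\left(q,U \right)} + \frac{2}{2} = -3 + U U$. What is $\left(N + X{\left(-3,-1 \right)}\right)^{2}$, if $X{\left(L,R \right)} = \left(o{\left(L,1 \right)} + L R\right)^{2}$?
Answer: $1296$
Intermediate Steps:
$o{\left(q,U \right)} = -4 + U^{2}$ ($o{\left(q,U \right)} = -1 + \left(-3 + U U\right) = -1 + \left(-3 + U^{2}\right) = -4 + U^{2}$)
$X{\left(L,R \right)} = \left(-3 + L R\right)^{2}$ ($X{\left(L,R \right)} = \left(\left(-4 + 1^{2}\right) + L R\right)^{2} = \left(\left(-4 + 1\right) + L R\right)^{2} = \left(-3 + L R\right)^{2}$)
$N = -36$ ($N = 9 \left(-4\right) = -36$)
$\left(N + X{\left(-3,-1 \right)}\right)^{2} = \left(-36 + \left(-3 - -3\right)^{2}\right)^{2} = \left(-36 + \left(-3 + 3\right)^{2}\right)^{2} = \left(-36 + 0^{2}\right)^{2} = \left(-36 + 0\right)^{2} = \left(-36\right)^{2} = 1296$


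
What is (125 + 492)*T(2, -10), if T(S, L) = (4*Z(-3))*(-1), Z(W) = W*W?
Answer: -22212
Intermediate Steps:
Z(W) = W**2
T(S, L) = -36 (T(S, L) = (4*(-3)**2)*(-1) = (4*9)*(-1) = 36*(-1) = -36)
(125 + 492)*T(2, -10) = (125 + 492)*(-36) = 617*(-36) = -22212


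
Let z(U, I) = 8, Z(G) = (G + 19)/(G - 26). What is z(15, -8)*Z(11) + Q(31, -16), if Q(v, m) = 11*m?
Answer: -192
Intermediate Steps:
Z(G) = (19 + G)/(-26 + G)
z(15, -8)*Z(11) + Q(31, -16) = 8*((19 + 11)/(-26 + 11)) + 11*(-16) = 8*(30/(-15)) - 176 = 8*(-1/15*30) - 176 = 8*(-2) - 176 = -16 - 176 = -192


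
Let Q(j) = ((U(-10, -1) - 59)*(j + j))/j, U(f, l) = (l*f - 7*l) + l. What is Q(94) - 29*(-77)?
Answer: 2147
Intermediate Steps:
U(f, l) = -6*l + f*l (U(f, l) = (f*l - 7*l) + l = (-7*l + f*l) + l = -6*l + f*l)
Q(j) = -86 (Q(j) = ((-(-6 - 10) - 59)*(j + j))/j = ((-1*(-16) - 59)*(2*j))/j = ((16 - 59)*(2*j))/j = (-86*j)/j = -86)
Q(94) - 29*(-77) = -86 - 29*(-77) = -86 - 1*(-2233) = -86 + 2233 = 2147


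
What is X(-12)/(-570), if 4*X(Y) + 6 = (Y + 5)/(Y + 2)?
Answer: 53/22800 ≈ 0.0023246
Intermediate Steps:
X(Y) = -3/2 + (5 + Y)/(4*(2 + Y)) (X(Y) = -3/2 + ((Y + 5)/(Y + 2))/4 = -3/2 + ((5 + Y)/(2 + Y))/4 = -3/2 + (5 + Y)/(4*(2 + Y)))
X(-12)/(-570) = ((-7 - 5*(-12))/(4*(2 - 12)))/(-570) = ((¼)*(-7 + 60)/(-10))*(-1/570) = ((¼)*(-⅒)*53)*(-1/570) = -53/40*(-1/570) = 53/22800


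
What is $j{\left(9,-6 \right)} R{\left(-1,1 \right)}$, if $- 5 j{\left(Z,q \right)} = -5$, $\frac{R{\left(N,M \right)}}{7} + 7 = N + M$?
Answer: $-49$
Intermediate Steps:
$R{\left(N,M \right)} = -49 + 7 M + 7 N$ ($R{\left(N,M \right)} = -49 + 7 \left(N + M\right) = -49 + 7 \left(M + N\right) = -49 + \left(7 M + 7 N\right) = -49 + 7 M + 7 N$)
$j{\left(Z,q \right)} = 1$ ($j{\left(Z,q \right)} = \left(- \frac{1}{5}\right) \left(-5\right) = 1$)
$j{\left(9,-6 \right)} R{\left(-1,1 \right)} = 1 \left(-49 + 7 \cdot 1 + 7 \left(-1\right)\right) = 1 \left(-49 + 7 - 7\right) = 1 \left(-49\right) = -49$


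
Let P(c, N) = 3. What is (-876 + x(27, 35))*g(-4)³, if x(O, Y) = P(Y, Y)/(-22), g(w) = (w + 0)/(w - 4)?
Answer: -19275/176 ≈ -109.52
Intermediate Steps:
g(w) = w/(-4 + w)
x(O, Y) = -3/22 (x(O, Y) = 3/(-22) = 3*(-1/22) = -3/22)
(-876 + x(27, 35))*g(-4)³ = (-876 - 3/22)*(-4/(-4 - 4))³ = -19275*(-4/(-8))³/22 = -19275*(-4*(-⅛))³/22 = -19275*(½)³/22 = -19275/22*⅛ = -19275/176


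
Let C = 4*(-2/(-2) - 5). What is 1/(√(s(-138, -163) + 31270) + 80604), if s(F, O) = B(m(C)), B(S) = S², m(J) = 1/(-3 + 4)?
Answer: 80604/6496973545 - √31271/6496973545 ≈ 1.2379e-5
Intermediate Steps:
C = -16 (C = 4*(-2*(-½) - 5) = 4*(1 - 5) = 4*(-4) = -16)
m(J) = 1 (m(J) = 1/1 = 1)
s(F, O) = 1 (s(F, O) = 1² = 1)
1/(√(s(-138, -163) + 31270) + 80604) = 1/(√(1 + 31270) + 80604) = 1/(√31271 + 80604) = 1/(80604 + √31271)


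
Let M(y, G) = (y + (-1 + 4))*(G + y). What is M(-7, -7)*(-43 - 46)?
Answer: -4984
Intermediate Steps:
M(y, G) = (3 + y)*(G + y) (M(y, G) = (y + 3)*(G + y) = (3 + y)*(G + y))
M(-7, -7)*(-43 - 46) = ((-7)**2 + 3*(-7) + 3*(-7) - 7*(-7))*(-43 - 46) = (49 - 21 - 21 + 49)*(-89) = 56*(-89) = -4984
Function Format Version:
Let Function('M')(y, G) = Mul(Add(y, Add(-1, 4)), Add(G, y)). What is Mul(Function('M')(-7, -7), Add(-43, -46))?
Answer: -4984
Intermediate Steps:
Function('M')(y, G) = Mul(Add(3, y), Add(G, y)) (Function('M')(y, G) = Mul(Add(y, 3), Add(G, y)) = Mul(Add(3, y), Add(G, y)))
Mul(Function('M')(-7, -7), Add(-43, -46)) = Mul(Add(Pow(-7, 2), Mul(3, -7), Mul(3, -7), Mul(-7, -7)), Add(-43, -46)) = Mul(Add(49, -21, -21, 49), -89) = Mul(56, -89) = -4984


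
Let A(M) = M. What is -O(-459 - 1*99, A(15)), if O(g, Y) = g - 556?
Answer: 1114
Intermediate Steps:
O(g, Y) = -556 + g
-O(-459 - 1*99, A(15)) = -(-556 + (-459 - 1*99)) = -(-556 + (-459 - 99)) = -(-556 - 558) = -1*(-1114) = 1114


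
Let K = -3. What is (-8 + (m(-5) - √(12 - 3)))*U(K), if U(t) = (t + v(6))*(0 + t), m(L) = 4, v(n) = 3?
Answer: 0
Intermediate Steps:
U(t) = t*(3 + t) (U(t) = (t + 3)*(0 + t) = (3 + t)*t = t*(3 + t))
(-8 + (m(-5) - √(12 - 3)))*U(K) = (-8 + (4 - √(12 - 3)))*(-3*(3 - 3)) = (-8 + (4 - √9))*(-3*0) = (-8 + (4 - 1*3))*0 = (-8 + (4 - 3))*0 = (-8 + 1)*0 = -7*0 = 0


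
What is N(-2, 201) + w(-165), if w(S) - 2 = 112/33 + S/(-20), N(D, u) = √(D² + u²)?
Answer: 1801/132 + √40405 ≈ 214.65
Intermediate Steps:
w(S) = 178/33 - S/20 (w(S) = 2 + (112/33 + S/(-20)) = 2 + (112*(1/33) + S*(-1/20)) = 2 + (112/33 - S/20) = 178/33 - S/20)
N(-2, 201) + w(-165) = √((-2)² + 201²) + (178/33 - 1/20*(-165)) = √(4 + 40401) + (178/33 + 33/4) = √40405 + 1801/132 = 1801/132 + √40405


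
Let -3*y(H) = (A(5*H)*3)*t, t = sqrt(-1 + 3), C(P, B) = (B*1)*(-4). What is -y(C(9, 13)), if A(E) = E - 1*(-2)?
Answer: -258*sqrt(2) ≈ -364.87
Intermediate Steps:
C(P, B) = -4*B (C(P, B) = B*(-4) = -4*B)
A(E) = 2 + E (A(E) = E + 2 = 2 + E)
t = sqrt(2) ≈ 1.4142
y(H) = -sqrt(2)*(6 + 15*H)/3 (y(H) = -(2 + 5*H)*3*sqrt(2)/3 = -(6 + 15*H)*sqrt(2)/3 = -sqrt(2)*(6 + 15*H)/3)
-y(C(9, 13)) = -sqrt(2)*(-2 - (-20)*13) = -sqrt(2)*(-2 - 5*(-52)) = -sqrt(2)*(-2 + 260) = -sqrt(2)*258 = -258*sqrt(2)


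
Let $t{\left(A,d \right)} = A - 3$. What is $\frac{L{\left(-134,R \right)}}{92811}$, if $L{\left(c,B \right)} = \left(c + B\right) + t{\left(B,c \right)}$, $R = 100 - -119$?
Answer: $\frac{301}{92811} \approx 0.0032431$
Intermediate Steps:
$t{\left(A,d \right)} = -3 + A$
$R = 219$ ($R = 100 + 119 = 219$)
$L{\left(c,B \right)} = -3 + c + 2 B$ ($L{\left(c,B \right)} = \left(c + B\right) + \left(-3 + B\right) = \left(B + c\right) + \left(-3 + B\right) = -3 + c + 2 B$)
$\frac{L{\left(-134,R \right)}}{92811} = \frac{-3 - 134 + 2 \cdot 219}{92811} = \left(-3 - 134 + 438\right) \frac{1}{92811} = 301 \cdot \frac{1}{92811} = \frac{301}{92811}$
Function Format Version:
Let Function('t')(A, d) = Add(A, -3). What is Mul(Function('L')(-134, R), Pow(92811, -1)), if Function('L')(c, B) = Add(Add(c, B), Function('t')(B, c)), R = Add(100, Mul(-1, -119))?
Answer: Rational(301, 92811) ≈ 0.0032431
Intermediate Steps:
Function('t')(A, d) = Add(-3, A)
R = 219 (R = Add(100, 119) = 219)
Function('L')(c, B) = Add(-3, c, Mul(2, B)) (Function('L')(c, B) = Add(Add(c, B), Add(-3, B)) = Add(Add(B, c), Add(-3, B)) = Add(-3, c, Mul(2, B)))
Mul(Function('L')(-134, R), Pow(92811, -1)) = Mul(Add(-3, -134, Mul(2, 219)), Pow(92811, -1)) = Mul(Add(-3, -134, 438), Rational(1, 92811)) = Mul(301, Rational(1, 92811)) = Rational(301, 92811)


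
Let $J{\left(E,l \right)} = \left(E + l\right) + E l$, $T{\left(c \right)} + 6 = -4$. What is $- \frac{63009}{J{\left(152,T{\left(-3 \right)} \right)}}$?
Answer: $\frac{63009}{1378} \approx 45.725$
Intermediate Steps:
$T{\left(c \right)} = -10$ ($T{\left(c \right)} = -6 - 4 = -10$)
$J{\left(E,l \right)} = E + l + E l$
$- \frac{63009}{J{\left(152,T{\left(-3 \right)} \right)}} = - \frac{63009}{152 - 10 + 152 \left(-10\right)} = - \frac{63009}{152 - 10 - 1520} = - \frac{63009}{-1378} = \left(-63009\right) \left(- \frac{1}{1378}\right) = \frac{63009}{1378}$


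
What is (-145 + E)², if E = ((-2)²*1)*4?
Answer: 16641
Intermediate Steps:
E = 16 (E = (4*1)*4 = 4*4 = 16)
(-145 + E)² = (-145 + 16)² = (-129)² = 16641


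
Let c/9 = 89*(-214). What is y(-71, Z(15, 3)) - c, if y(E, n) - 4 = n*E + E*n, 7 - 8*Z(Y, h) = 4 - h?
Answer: 342623/2 ≈ 1.7131e+5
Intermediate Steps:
Z(Y, h) = 3/8 + h/8 (Z(Y, h) = 7/8 - (4 - h)/8 = 7/8 + (-½ + h/8) = 3/8 + h/8)
y(E, n) = 4 + 2*E*n (y(E, n) = 4 + (n*E + E*n) = 4 + (E*n + E*n) = 4 + 2*E*n)
c = -171414 (c = 9*(89*(-214)) = 9*(-19046) = -171414)
y(-71, Z(15, 3)) - c = (4 + 2*(-71)*(3/8 + (⅛)*3)) - 1*(-171414) = (4 + 2*(-71)*(3/8 + 3/8)) + 171414 = (4 + 2*(-71)*(¾)) + 171414 = (4 - 213/2) + 171414 = -205/2 + 171414 = 342623/2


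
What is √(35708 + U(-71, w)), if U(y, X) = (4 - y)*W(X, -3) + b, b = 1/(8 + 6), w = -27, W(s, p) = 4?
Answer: √7057582/14 ≈ 189.76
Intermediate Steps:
b = 1/14 ≈ 0.071429
U(y, X) = 225/14 - 4*y (U(y, X) = (4 - y)*4 + 1/14 = (16 - 4*y) + 1/14 = 225/14 - 4*y)
√(35708 + U(-71, w)) = √(35708 + (225/14 - 4*(-71))) = √(35708 + (225/14 + 284)) = √(35708 + 4201/14) = √(504113/14) = √7057582/14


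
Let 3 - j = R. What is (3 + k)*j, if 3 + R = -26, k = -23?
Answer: -640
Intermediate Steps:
R = -29 (R = -3 - 26 = -29)
j = 32 (j = 3 - 1*(-29) = 3 + 29 = 32)
(3 + k)*j = (3 - 23)*32 = -20*32 = -640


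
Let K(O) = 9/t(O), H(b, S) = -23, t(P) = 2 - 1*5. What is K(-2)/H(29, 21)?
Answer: 3/23 ≈ 0.13043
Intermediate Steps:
t(P) = -3 (t(P) = 2 - 5 = -3)
K(O) = -3 (K(O) = 9/(-3) = 9*(-⅓) = -3)
K(-2)/H(29, 21) = -3/(-23) = -3*(-1/23) = 3/23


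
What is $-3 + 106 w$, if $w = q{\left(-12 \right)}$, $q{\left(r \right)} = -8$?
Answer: $-851$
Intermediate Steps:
$w = -8$
$-3 + 106 w = -3 + 106 \left(-8\right) = -3 - 848 = -851$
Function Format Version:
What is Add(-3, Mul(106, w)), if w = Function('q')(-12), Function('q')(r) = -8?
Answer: -851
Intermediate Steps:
w = -8
Add(-3, Mul(106, w)) = Add(-3, Mul(106, -8)) = Add(-3, -848) = -851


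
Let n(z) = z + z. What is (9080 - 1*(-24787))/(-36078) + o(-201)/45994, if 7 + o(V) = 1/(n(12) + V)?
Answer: -45958980661/48951460194 ≈ -0.93887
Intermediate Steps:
n(z) = 2*z
o(V) = -7 + 1/(24 + V) (o(V) = -7 + 1/(2*12 + V) = -7 + 1/(24 + V))
(9080 - 1*(-24787))/(-36078) + o(-201)/45994 = (9080 - 1*(-24787))/(-36078) + ((-167 - 7*(-201))/(24 - 201))/45994 = (9080 + 24787)*(-1/36078) + ((-167 + 1407)/(-177))*(1/45994) = 33867*(-1/36078) - 1/177*1240*(1/45994) = -11289/12026 - 1240/177*1/45994 = -11289/12026 - 620/4070469 = -45958980661/48951460194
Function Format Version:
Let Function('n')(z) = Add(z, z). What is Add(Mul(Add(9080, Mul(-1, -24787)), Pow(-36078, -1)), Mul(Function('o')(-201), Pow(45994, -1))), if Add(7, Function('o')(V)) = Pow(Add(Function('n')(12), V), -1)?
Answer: Rational(-45958980661, 48951460194) ≈ -0.93887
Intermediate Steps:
Function('n')(z) = Mul(2, z)
Function('o')(V) = Add(-7, Pow(Add(24, V), -1)) (Function('o')(V) = Add(-7, Pow(Add(Mul(2, 12), V), -1)) = Add(-7, Pow(Add(24, V), -1)))
Add(Mul(Add(9080, Mul(-1, -24787)), Pow(-36078, -1)), Mul(Function('o')(-201), Pow(45994, -1))) = Add(Mul(Add(9080, Mul(-1, -24787)), Pow(-36078, -1)), Mul(Mul(Pow(Add(24, -201), -1), Add(-167, Mul(-7, -201))), Pow(45994, -1))) = Add(Mul(Add(9080, 24787), Rational(-1, 36078)), Mul(Mul(Pow(-177, -1), Add(-167, 1407)), Rational(1, 45994))) = Add(Mul(33867, Rational(-1, 36078)), Mul(Mul(Rational(-1, 177), 1240), Rational(1, 45994))) = Add(Rational(-11289, 12026), Mul(Rational(-1240, 177), Rational(1, 45994))) = Add(Rational(-11289, 12026), Rational(-620, 4070469)) = Rational(-45958980661, 48951460194)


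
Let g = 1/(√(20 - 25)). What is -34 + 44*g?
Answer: -34 - 44*I*√5/5 ≈ -34.0 - 19.677*I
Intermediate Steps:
g = -I*√5/5 (g = 1/(√(-5)) = 1/(I*√5) = -I*√5/5 ≈ -0.44721*I)
-34 + 44*g = -34 + 44*(-I*√5/5) = -34 - 44*I*√5/5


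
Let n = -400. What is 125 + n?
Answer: -275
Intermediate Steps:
125 + n = 125 - 400 = -275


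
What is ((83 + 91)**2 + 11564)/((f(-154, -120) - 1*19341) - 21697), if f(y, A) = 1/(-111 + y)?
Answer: -11087600/10875071 ≈ -1.0195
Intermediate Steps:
((83 + 91)**2 + 11564)/((f(-154, -120) - 1*19341) - 21697) = ((83 + 91)**2 + 11564)/((1/(-111 - 154) - 1*19341) - 21697) = (174**2 + 11564)/((1/(-265) - 19341) - 21697) = (30276 + 11564)/((-1/265 - 19341) - 21697) = 41840/(-5125366/265 - 21697) = 41840/(-10875071/265) = 41840*(-265/10875071) = -11087600/10875071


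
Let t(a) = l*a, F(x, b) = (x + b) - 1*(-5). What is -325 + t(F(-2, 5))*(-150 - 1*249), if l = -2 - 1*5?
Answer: 22019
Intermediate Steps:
l = -7 (l = -2 - 5 = -7)
F(x, b) = 5 + b + x (F(x, b) = (b + x) + 5 = 5 + b + x)
t(a) = -7*a
-325 + t(F(-2, 5))*(-150 - 1*249) = -325 + (-7*(5 + 5 - 2))*(-150 - 1*249) = -325 + (-7*8)*(-150 - 249) = -325 - 56*(-399) = -325 + 22344 = 22019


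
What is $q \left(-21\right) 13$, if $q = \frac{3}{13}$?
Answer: $-63$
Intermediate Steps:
$q = \frac{3}{13}$ ($q = 3 \cdot \frac{1}{13} = \frac{3}{13} \approx 0.23077$)
$q \left(-21\right) 13 = \frac{3}{13} \left(-21\right) 13 = \left(- \frac{63}{13}\right) 13 = -63$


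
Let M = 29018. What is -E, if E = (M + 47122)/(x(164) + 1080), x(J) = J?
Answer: -19035/311 ≈ -61.206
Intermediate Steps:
E = 19035/311 (E = (29018 + 47122)/(164 + 1080) = 76140/1244 = 76140*(1/1244) = 19035/311 ≈ 61.206)
-E = -1*19035/311 = -19035/311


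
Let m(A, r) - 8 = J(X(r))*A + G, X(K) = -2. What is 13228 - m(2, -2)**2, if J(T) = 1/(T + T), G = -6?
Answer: 52903/4 ≈ 13226.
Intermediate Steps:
J(T) = 1/(2*T)
m(A, r) = 2 - A/4 (m(A, r) = 8 + (((1/2)/(-2))*A - 6) = 8 + (((1/2)*(-1/2))*A - 6) = 8 + (-A/4 - 6) = 8 + (-6 - A/4) = 2 - A/4)
13228 - m(2, -2)**2 = 13228 - (2 - 1/4*2)**2 = 13228 - (2 - 1/2)**2 = 13228 - (3/2)**2 = 13228 - 1*9/4 = 13228 - 9/4 = 52903/4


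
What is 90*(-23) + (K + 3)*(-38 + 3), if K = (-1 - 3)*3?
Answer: -1755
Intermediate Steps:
K = -12 (K = -4*3 = -12)
90*(-23) + (K + 3)*(-38 + 3) = 90*(-23) + (-12 + 3)*(-38 + 3) = -2070 - 9*(-35) = -2070 + 315 = -1755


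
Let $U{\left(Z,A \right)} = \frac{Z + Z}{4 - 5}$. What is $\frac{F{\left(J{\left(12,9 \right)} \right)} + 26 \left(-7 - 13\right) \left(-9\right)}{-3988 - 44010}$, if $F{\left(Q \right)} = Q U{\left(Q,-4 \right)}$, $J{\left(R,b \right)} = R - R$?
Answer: $- \frac{2340}{23999} \approx -0.097504$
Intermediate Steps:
$J{\left(R,b \right)} = 0$
$U{\left(Z,A \right)} = - 2 Z$ ($U{\left(Z,A \right)} = \frac{2 Z}{-1} = 2 Z \left(-1\right) = - 2 Z$)
$F{\left(Q \right)} = - 2 Q^{2}$ ($F{\left(Q \right)} = Q \left(- 2 Q\right) = - 2 Q^{2}$)
$\frac{F{\left(J{\left(12,9 \right)} \right)} + 26 \left(-7 - 13\right) \left(-9\right)}{-3988 - 44010} = \frac{- 2 \cdot 0^{2} + 26 \left(-7 - 13\right) \left(-9\right)}{-3988 - 44010} = \frac{\left(-2\right) 0 + 26 \left(-20\right) \left(-9\right)}{-47998} = \left(0 - -4680\right) \left(- \frac{1}{47998}\right) = \left(0 + 4680\right) \left(- \frac{1}{47998}\right) = 4680 \left(- \frac{1}{47998}\right) = - \frac{2340}{23999}$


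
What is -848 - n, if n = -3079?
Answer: 2231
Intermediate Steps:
-848 - n = -848 - 1*(-3079) = -848 + 3079 = 2231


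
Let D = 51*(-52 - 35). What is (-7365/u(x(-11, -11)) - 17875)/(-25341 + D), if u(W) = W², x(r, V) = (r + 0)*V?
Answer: 130857620/217989849 ≈ 0.60029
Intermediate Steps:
x(r, V) = V*r (x(r, V) = r*V = V*r)
D = -4437 (D = 51*(-87) = -4437)
(-7365/u(x(-11, -11)) - 17875)/(-25341 + D) = (-7365/((-11*(-11))²) - 17875)/(-25341 - 4437) = (-7365/(121²) - 17875)/(-29778) = (-7365/14641 - 17875)*(-1/29778) = -261715240/14641*(-1/29778) = 130857620/217989849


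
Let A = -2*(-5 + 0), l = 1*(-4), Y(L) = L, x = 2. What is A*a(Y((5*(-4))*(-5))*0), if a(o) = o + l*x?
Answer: -80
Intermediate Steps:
l = -4
A = 10 (A = -2*(-5) = 10)
a(o) = -8 + o (a(o) = o - 4*2 = o - 8 = -8 + o)
A*a(Y((5*(-4))*(-5))*0) = 10*(-8 + ((5*(-4))*(-5))*0) = 10*(-8 - 20*(-5)*0) = 10*(-8 + 100*0) = 10*(-8 + 0) = 10*(-8) = -80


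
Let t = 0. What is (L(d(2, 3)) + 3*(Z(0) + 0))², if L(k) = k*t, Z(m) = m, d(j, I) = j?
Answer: 0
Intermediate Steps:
L(k) = 0 (L(k) = k*0 = 0)
(L(d(2, 3)) + 3*(Z(0) + 0))² = (0 + 3*(0 + 0))² = (0 + 3*0)² = (0 + 0)² = 0² = 0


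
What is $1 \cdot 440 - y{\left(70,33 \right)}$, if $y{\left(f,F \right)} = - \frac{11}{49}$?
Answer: $\frac{21571}{49} \approx 440.22$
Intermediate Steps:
$y{\left(f,F \right)} = - \frac{11}{49}$ ($y{\left(f,F \right)} = \left(-11\right) \frac{1}{49} = - \frac{11}{49}$)
$1 \cdot 440 - y{\left(70,33 \right)} = 1 \cdot 440 - - \frac{11}{49} = 440 + \frac{11}{49} = \frac{21571}{49}$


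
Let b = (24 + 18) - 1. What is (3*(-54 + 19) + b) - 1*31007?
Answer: -31071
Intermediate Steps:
b = 41 (b = 42 - 1 = 41)
(3*(-54 + 19) + b) - 1*31007 = (3*(-54 + 19) + 41) - 1*31007 = (3*(-35) + 41) - 31007 = (-105 + 41) - 31007 = -64 - 31007 = -31071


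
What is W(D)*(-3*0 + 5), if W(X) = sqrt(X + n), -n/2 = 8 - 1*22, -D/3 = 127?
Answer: 5*I*sqrt(353) ≈ 93.942*I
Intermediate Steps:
D = -381 (D = -3*127 = -381)
n = 28 (n = -2*(8 - 1*22) = -2*(8 - 22) = -2*(-14) = 28)
W(X) = sqrt(28 + X) (W(X) = sqrt(X + 28) = sqrt(28 + X))
W(D)*(-3*0 + 5) = sqrt(28 - 381)*(-3*0 + 5) = sqrt(-353)*(0 + 5) = (I*sqrt(353))*5 = 5*I*sqrt(353)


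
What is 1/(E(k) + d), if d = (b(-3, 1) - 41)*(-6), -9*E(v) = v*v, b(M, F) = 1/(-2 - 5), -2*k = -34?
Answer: 63/13529 ≈ 0.0046567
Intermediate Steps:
k = 17 (k = -½*(-34) = 17)
b(M, F) = -⅐ (b(M, F) = 1/(-7) = -⅐)
E(v) = -v²/9 (E(v) = -v*v/9 = -v²/9)
d = 1728/7 (d = (-⅐ - 41)*(-6) = -288/7*(-6) = 1728/7 ≈ 246.86)
1/(E(k) + d) = 1/(-⅑*17² + 1728/7) = 1/(-⅑*289 + 1728/7) = 1/(-289/9 + 1728/7) = 1/(13529/63) = 63/13529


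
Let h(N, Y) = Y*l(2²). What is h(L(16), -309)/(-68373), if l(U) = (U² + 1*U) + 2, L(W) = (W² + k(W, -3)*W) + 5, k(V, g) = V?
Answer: 2266/22791 ≈ 0.099425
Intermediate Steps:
L(W) = 5 + 2*W² (L(W) = (W² + W*W) + 5 = (W² + W²) + 5 = 2*W² + 5 = 5 + 2*W²)
l(U) = 2 + U + U² (l(U) = (U² + U) + 2 = (U + U²) + 2 = 2 + U + U²)
h(N, Y) = 22*Y (h(N, Y) = Y*(2 + 2² + (2²)²) = Y*(2 + 4 + 4²) = Y*(2 + 4 + 16) = Y*22 = 22*Y)
h(L(16), -309)/(-68373) = (22*(-309))/(-68373) = -6798*(-1/68373) = 2266/22791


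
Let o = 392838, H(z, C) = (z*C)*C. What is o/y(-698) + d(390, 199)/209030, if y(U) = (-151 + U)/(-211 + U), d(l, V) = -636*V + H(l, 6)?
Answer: 12440395539564/29577745 ≈ 4.2060e+5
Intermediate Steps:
H(z, C) = z*C² (H(z, C) = (C*z)*C = z*C²)
d(l, V) = -636*V + 36*l (d(l, V) = -636*V + l*6² = -636*V + l*36 = -636*V + 36*l)
y(U) = (-151 + U)/(-211 + U)
o/y(-698) + d(390, 199)/209030 = 392838/(((-151 - 698)/(-211 - 698))) + (-636*199 + 36*390)/209030 = 392838/((-849/(-909))) + (-126564 + 14040)*(1/209030) = 392838/((-1/909*(-849))) - 112524*1/209030 = 392838/(283/303) - 56262/104515 = 392838*(303/283) - 56262/104515 = 119029914/283 - 56262/104515 = 12440395539564/29577745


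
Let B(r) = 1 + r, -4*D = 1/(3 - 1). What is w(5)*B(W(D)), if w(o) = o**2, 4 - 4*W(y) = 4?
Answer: 25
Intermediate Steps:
D = -1/8 (D = -1/(4*(3 - 1)) = -1/4/2 = -1/4*1/2 = -1/8 ≈ -0.12500)
W(y) = 0 (W(y) = 1 - 1/4*4 = 1 - 1 = 0)
w(5)*B(W(D)) = 5**2*(1 + 0) = 25*1 = 25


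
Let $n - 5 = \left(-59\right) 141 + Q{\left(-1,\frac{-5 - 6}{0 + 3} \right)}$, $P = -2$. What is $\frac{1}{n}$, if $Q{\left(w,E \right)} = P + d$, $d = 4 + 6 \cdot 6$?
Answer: $- \frac{1}{8276} \approx -0.00012083$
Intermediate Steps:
$d = 40$ ($d = 4 + 36 = 40$)
$Q{\left(w,E \right)} = 38$ ($Q{\left(w,E \right)} = -2 + 40 = 38$)
$n = -8276$ ($n = 5 + \left(\left(-59\right) 141 + 38\right) = 5 + \left(-8319 + 38\right) = 5 - 8281 = -8276$)
$\frac{1}{n} = \frac{1}{-8276} = - \frac{1}{8276}$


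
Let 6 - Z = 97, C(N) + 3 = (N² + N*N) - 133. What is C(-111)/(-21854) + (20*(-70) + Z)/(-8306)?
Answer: -85481261/90759662 ≈ -0.94184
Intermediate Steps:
C(N) = -136 + 2*N² (C(N) = -3 + ((N² + N*N) - 133) = -3 + ((N² + N²) - 133) = -3 + (2*N² - 133) = -3 + (-133 + 2*N²) = -136 + 2*N²)
Z = -91 (Z = 6 - 1*97 = 6 - 97 = -91)
C(-111)/(-21854) + (20*(-70) + Z)/(-8306) = (-136 + 2*(-111)²)/(-21854) + (20*(-70) - 91)/(-8306) = (-136 + 2*12321)*(-1/21854) + (-1400 - 91)*(-1/8306) = (-136 + 24642)*(-1/21854) - 1491*(-1/8306) = 24506*(-1/21854) + 1491/8306 = -12253/10927 + 1491/8306 = -85481261/90759662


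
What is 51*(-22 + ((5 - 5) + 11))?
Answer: -561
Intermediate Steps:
51*(-22 + ((5 - 5) + 11)) = 51*(-22 + (0 + 11)) = 51*(-22 + 11) = 51*(-11) = -561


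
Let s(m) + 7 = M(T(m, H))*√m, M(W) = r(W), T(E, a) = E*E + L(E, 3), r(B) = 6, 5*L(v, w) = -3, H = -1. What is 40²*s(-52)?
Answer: -11200 + 19200*I*√13 ≈ -11200.0 + 69227.0*I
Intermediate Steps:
L(v, w) = -⅗ (L(v, w) = (⅕)*(-3) = -⅗)
T(E, a) = -⅗ + E² (T(E, a) = E*E - ⅗ = E² - ⅗ = -⅗ + E²)
M(W) = 6
s(m) = -7 + 6*√m
40²*s(-52) = 40²*(-7 + 6*√(-52)) = 1600*(-7 + 6*(2*I*√13)) = 1600*(-7 + 12*I*√13) = -11200 + 19200*I*√13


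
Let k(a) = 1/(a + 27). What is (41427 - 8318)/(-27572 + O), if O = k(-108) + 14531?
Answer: -2681829/1056322 ≈ -2.5388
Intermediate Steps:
k(a) = 1/(27 + a)
O = 1177010/81 (O = 1/(27 - 108) + 14531 = 1/(-81) + 14531 = -1/81 + 14531 = 1177010/81 ≈ 14531.)
(41427 - 8318)/(-27572 + O) = (41427 - 8318)/(-27572 + 1177010/81) = 33109/(-1056322/81) = 33109*(-81/1056322) = -2681829/1056322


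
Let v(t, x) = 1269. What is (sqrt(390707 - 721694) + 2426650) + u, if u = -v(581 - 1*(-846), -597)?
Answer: 2425381 + I*sqrt(330987) ≈ 2.4254e+6 + 575.31*I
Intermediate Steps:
u = -1269 (u = -1*1269 = -1269)
(sqrt(390707 - 721694) + 2426650) + u = (sqrt(390707 - 721694) + 2426650) - 1269 = (sqrt(-330987) + 2426650) - 1269 = (I*sqrt(330987) + 2426650) - 1269 = (2426650 + I*sqrt(330987)) - 1269 = 2425381 + I*sqrt(330987)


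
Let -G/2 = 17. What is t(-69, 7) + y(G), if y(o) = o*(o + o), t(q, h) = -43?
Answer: 2269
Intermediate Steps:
G = -34 (G = -2*17 = -34)
y(o) = 2*o**2 (y(o) = o*(2*o) = 2*o**2)
t(-69, 7) + y(G) = -43 + 2*(-34)**2 = -43 + 2*1156 = -43 + 2312 = 2269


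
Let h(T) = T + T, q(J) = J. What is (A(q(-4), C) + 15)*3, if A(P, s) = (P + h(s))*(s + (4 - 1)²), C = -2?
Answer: -123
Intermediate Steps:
h(T) = 2*T
A(P, s) = (9 + s)*(P + 2*s) (A(P, s) = (P + 2*s)*(s + (4 - 1)²) = (P + 2*s)*(s + 3²) = (P + 2*s)*(s + 9) = (P + 2*s)*(9 + s) = (9 + s)*(P + 2*s))
(A(q(-4), C) + 15)*3 = ((2*(-2)² + 9*(-4) + 18*(-2) - 4*(-2)) + 15)*3 = ((2*4 - 36 - 36 + 8) + 15)*3 = ((8 - 36 - 36 + 8) + 15)*3 = (-56 + 15)*3 = -41*3 = -123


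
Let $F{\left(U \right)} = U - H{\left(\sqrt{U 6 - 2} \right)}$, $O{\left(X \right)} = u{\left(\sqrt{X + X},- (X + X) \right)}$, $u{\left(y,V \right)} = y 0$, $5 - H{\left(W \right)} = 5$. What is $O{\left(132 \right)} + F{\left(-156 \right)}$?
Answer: $-156$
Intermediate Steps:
$H{\left(W \right)} = 0$ ($H{\left(W \right)} = 5 - 5 = 0$)
$u{\left(y,V \right)} = 0$
$O{\left(X \right)} = 0$
$F{\left(U \right)} = U$ ($F{\left(U \right)} = U - 0 = U + 0 = U$)
$O{\left(132 \right)} + F{\left(-156 \right)} = 0 - 156 = -156$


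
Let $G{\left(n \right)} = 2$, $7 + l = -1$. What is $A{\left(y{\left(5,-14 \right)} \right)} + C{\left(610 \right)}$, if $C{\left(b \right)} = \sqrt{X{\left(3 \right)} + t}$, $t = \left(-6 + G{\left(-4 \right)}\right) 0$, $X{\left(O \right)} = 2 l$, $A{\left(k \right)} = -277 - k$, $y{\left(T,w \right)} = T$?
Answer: $-282 + 4 i \approx -282.0 + 4.0 i$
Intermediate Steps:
$l = -8$ ($l = -7 - 1 = -8$)
$X{\left(O \right)} = -16$ ($X{\left(O \right)} = 2 \left(-8\right) = -16$)
$t = 0$ ($t = \left(-6 + 2\right) 0 = \left(-4\right) 0 = 0$)
$C{\left(b \right)} = 4 i$ ($C{\left(b \right)} = \sqrt{-16 + 0} = \sqrt{-16} = 4 i$)
$A{\left(y{\left(5,-14 \right)} \right)} + C{\left(610 \right)} = \left(-277 - 5\right) + 4 i = -282 + 4 i$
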